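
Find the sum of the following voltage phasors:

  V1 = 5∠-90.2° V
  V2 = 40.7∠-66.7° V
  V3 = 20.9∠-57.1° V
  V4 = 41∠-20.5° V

Step 1 — Convert each phasor to rectangular form:
  V1 = 5·(cos(-90.2°) + j·sin(-90.2°)) = -0.01745 - j5 V
  V2 = 40.7·(cos(-66.7°) + j·sin(-66.7°)) = 16.1 - j37.38 V
  V3 = 20.9·(cos(-57.1°) + j·sin(-57.1°)) = 11.35 - j17.55 V
  V4 = 41·(cos(-20.5°) + j·sin(-20.5°)) = 38.4 - j14.36 V
Step 2 — Sum components: V_total = 65.84 - j74.29 V.
Step 3 — Convert to polar: |V_total| = 99.26 V, ∠V_total = -48.5°.

V_total = 99.26∠-48.5° V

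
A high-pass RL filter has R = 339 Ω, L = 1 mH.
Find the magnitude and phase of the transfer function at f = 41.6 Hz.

Step 1 — Angular frequency: ω = 2π·41.6 = 261.4 rad/s.
Step 2 — Transfer function: H(jω) = jωL/(R + jωL).
Step 3 — Numerator jωL = j·0.2614; denominator R + jωL = 339 + j0.2614.
Step 4 — H = 5.945e-07 + j0.000771.
Step 5 — Magnitude: |H| = 0.000771 (-62.3 dB); phase: φ = 90.0°.

|H| = 0.000771 (-62.3 dB), φ = 90.0°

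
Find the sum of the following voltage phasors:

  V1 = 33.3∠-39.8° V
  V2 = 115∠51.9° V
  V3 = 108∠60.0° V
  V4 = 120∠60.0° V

Step 1 — Convert each phasor to rectangular form:
  V1 = 33.3·(cos(-39.8°) + j·sin(-39.8°)) = 25.58 - j21.32 V
  V2 = 115·(cos(51.9°) + j·sin(51.9°)) = 70.96 + j90.5 V
  V3 = 108·(cos(60.0°) + j·sin(60.0°)) = 54 + j93.53 V
  V4 = 120·(cos(60.0°) + j·sin(60.0°)) = 60 + j103.9 V
Step 2 — Sum components: V_total = 210.5 + j266.6 V.
Step 3 — Convert to polar: |V_total| = 339.7 V, ∠V_total = 51.7°.

V_total = 339.7∠51.7° V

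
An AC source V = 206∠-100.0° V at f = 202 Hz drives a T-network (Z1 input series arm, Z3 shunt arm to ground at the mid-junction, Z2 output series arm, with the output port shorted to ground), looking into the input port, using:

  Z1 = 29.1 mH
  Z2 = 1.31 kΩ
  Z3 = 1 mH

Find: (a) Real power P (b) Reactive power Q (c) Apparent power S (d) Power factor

Step 1 — Angular frequency: ω = 2π·f = 2π·202 = 1269 rad/s.
Step 2 — Component impedances:
  Z1: Z = jωL = j·1269·0.0291 = 0 + j36.93 Ω
  Z2: Z = R = 1310 Ω
  Z3: Z = jωL = j·1269·0.001 = 0 + j1.269 Ω
Step 3 — With the output port shorted to ground, the output series arm Z2 runs from the junction to ground; the shunt arm Z3 also runs from the junction to ground. They appear in parallel: Z3 || Z2 = 0.00123 + j1.269 Ω.
Step 4 — Series with input arm Z1: Z_in = Z1 + (Z3 || Z2) = 0.00123 + j38.2 Ω = 38.2∠90.0° Ω.
Step 5 — Source phasor: V = 206∠-100.0° V = -35.77 - j202.9 V.
Step 6 — Current: I = V / Z = -5.31 + j0.9362 A = 5.392∠170.0° A.
Step 7 — Complex power: S = V·I* = 0.03575 + j1111 VA.
Step 8 — Real power: P = Re(S) = 0.03575 W.
Step 9 — Reactive power: Q = Im(S) = 1111 VAR.
Step 10 — Apparent power: |S| = 1111 VA.
Step 11 — Power factor: PF = P/|S| = 3.219e-05 (lagging).

(a) P = 0.03575 W  (b) Q = 1111 VAR  (c) S = 1111 VA  (d) PF = 3.219e-05 (lagging)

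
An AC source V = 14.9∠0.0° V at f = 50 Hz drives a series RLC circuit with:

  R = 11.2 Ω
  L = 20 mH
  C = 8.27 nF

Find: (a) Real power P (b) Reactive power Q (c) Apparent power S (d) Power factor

Step 1 — Angular frequency: ω = 2π·f = 2π·50 = 314.2 rad/s.
Step 2 — Component impedances:
  R: Z = R = 11.2 Ω
  L: Z = jωL = j·314.2·0.02 = 0 + j6.283 Ω
  C: Z = 1/(jωC) = -j/(ω·C) = 0 - j3.849e+05 Ω
Step 3 — Series combination: Z_total = R + L + C = 11.2 - j3.849e+05 Ω = 3.849e+05∠-90.0° Ω.
Step 4 — Source phasor: V = 14.9∠0.0° V = 14.9 V.
Step 5 — Current: I = V / Z = 1.126e-09 + j3.871e-05 A = 3.871e-05∠90.0° A.
Step 6 — Complex power: S = V·I* = 1.678e-08 - j0.0005768 VA.
Step 7 — Real power: P = Re(S) = 1.678e-08 W.
Step 8 — Reactive power: Q = Im(S) = -0.0005768 VAR.
Step 9 — Apparent power: |S| = 0.0005768 VA.
Step 10 — Power factor: PF = P/|S| = 2.91e-05 (leading).

(a) P = 1.678e-08 W  (b) Q = -0.0005768 VAR  (c) S = 0.0005768 VA  (d) PF = 2.91e-05 (leading)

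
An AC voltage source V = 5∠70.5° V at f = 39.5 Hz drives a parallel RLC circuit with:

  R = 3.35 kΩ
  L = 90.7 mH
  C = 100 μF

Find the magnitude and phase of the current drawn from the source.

Step 1 — Angular frequency: ω = 2π·f = 2π·39.5 = 248.2 rad/s.
Step 2 — Component impedances:
  R: Z = R = 3350 Ω
  L: Z = jωL = j·248.2·0.0907 = 0 + j22.51 Ω
  C: Z = 1/(jωC) = -j/(ω·C) = 0 - j40.29 Ω
Step 3 — Parallel combination: 1/Z_total = 1/R + 1/L + 1/C; Z_total = 0.7764 + j50.99 Ω = 51∠89.1° Ω.
Step 4 — Source phasor: V = 5∠70.5° V = 1.669 + j4.713 V.
Step 5 — Ohm's law: I = V / Z_total = (1.669 + j4.713) / (0.7764 + j50.99) = 0.0929 - j0.03131 A.
Step 6 — Convert to polar: |I| = 0.09804 A, ∠I = -18.6°.

I = 0.09804∠-18.6° A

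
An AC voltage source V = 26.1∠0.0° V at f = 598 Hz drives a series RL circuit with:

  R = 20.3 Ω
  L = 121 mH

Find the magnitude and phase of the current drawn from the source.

Step 1 — Angular frequency: ω = 2π·f = 2π·598 = 3757 rad/s.
Step 2 — Component impedances:
  R: Z = R = 20.3 Ω
  L: Z = jωL = j·3757·0.121 = 0 + j454.6 Ω
Step 3 — Series combination: Z_total = R + L = 20.3 + j454.6 Ω = 455.1∠87.4° Ω.
Step 4 — Source phasor: V = 26.1∠0.0° V = 26.1 V.
Step 5 — Ohm's law: I = V / Z_total = (26.1) / (20.3 + j454.6) = 0.002558 - j0.05729 A.
Step 6 — Convert to polar: |I| = 0.05735 A, ∠I = -87.4°.

I = 0.05735∠-87.4° A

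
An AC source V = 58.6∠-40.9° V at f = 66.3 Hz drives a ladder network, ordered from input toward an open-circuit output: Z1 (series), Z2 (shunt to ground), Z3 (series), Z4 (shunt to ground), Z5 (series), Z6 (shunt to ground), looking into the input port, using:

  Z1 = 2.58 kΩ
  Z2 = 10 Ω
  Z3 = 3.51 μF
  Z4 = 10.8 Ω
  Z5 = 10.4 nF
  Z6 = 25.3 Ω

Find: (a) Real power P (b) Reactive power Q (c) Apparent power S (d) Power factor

Step 1 — Angular frequency: ω = 2π·f = 2π·66.3 = 416.6 rad/s.
Step 2 — Component impedances:
  Z1: Z = R = 2580 Ω
  Z2: Z = R = 10 Ω
  Z3: Z = 1/(jωC) = -j/(ω·C) = 0 - j683.9 Ω
  Z4: Z = R = 10.8 Ω
  Z5: Z = 1/(jωC) = -j/(ω·C) = 0 - j2.308e+05 Ω
  Z6: Z = R = 25.3 Ω
Step 3 — Ladder network (open output): work backward from the far end, alternating series and parallel combinations. Z_in = 2590 - j0.1461 Ω = 2590∠-0.0° Ω.
Step 4 — Source phasor: V = 58.6∠-40.9° V = 44.29 - j38.37 V.
Step 5 — Current: I = V / Z = 0.0171 - j0.01481 A = 0.02263∠-40.9° A.
Step 6 — Complex power: S = V·I* = 1.326 - j7.478e-05 VA.
Step 7 — Real power: P = Re(S) = 1.326 W.
Step 8 — Reactive power: Q = Im(S) = -7.478e-05 VAR.
Step 9 — Apparent power: |S| = 1.326 VA.
Step 10 — Power factor: PF = P/|S| = 1 (leading).

(a) P = 1.326 W  (b) Q = -7.478e-05 VAR  (c) S = 1.326 VA  (d) PF = 1 (leading)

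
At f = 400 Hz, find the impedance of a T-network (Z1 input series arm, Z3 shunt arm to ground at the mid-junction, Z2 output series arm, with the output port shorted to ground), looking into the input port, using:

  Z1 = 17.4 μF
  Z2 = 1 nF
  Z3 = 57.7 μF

Step 1 — Angular frequency: ω = 2π·f = 2π·400 = 2513 rad/s.
Step 2 — Component impedances:
  Z1: Z = 1/(jωC) = -j/(ω·C) = 0 - j22.87 Ω
  Z2: Z = 1/(jωC) = -j/(ω·C) = 0 - j3.979e+05 Ω
  Z3: Z = 1/(jωC) = -j/(ω·C) = 0 - j6.896 Ω
Step 3 — With the output port shorted to ground, the output series arm Z2 runs from the junction to ground; the shunt arm Z3 also runs from the junction to ground. They appear in parallel: Z3 || Z2 = 0 - j6.896 Ω.
Step 4 — Series with input arm Z1: Z_in = Z1 + (Z3 || Z2) = 0 - j29.76 Ω = 29.76∠-90.0° Ω.

Z = 0 - j29.76 Ω = 29.76∠-90.0° Ω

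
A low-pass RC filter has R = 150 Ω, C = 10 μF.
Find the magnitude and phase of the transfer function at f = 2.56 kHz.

Step 1 — Angular frequency: ω = 2π·2560 = 1.608e+04 rad/s.
Step 2 — Transfer function: H(jω) = 1/(1 + jωRC).
Step 3 — Denominator: 1 + jωRC = 1 + j·1.608e+04·150·1e-05 = 1 + j24.13.
Step 4 — H = 0.001715 - j0.04138.
Step 5 — Magnitude: |H| = 0.04141 (-27.7 dB); phase: φ = -87.6°.

|H| = 0.04141 (-27.7 dB), φ = -87.6°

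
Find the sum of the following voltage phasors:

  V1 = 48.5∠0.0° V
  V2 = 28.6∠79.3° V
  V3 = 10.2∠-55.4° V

Step 1 — Convert each phasor to rectangular form:
  V1 = 48.5·(cos(0.0°) + j·sin(0.0°)) = 48.5 V
  V2 = 28.6·(cos(79.3°) + j·sin(79.3°)) = 5.31 + j28.1 V
  V3 = 10.2·(cos(-55.4°) + j·sin(-55.4°)) = 5.792 - j8.396 V
Step 2 — Sum components: V_total = 59.6 + j19.71 V.
Step 3 — Convert to polar: |V_total| = 62.78 V, ∠V_total = 18.3°.

V_total = 62.78∠18.3° V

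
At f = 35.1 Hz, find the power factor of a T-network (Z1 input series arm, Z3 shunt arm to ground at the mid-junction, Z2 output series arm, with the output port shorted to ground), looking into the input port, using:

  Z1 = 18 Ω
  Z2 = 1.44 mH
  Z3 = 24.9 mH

Step 1 — Angular frequency: ω = 2π·f = 2π·35.1 = 220.5 rad/s.
Step 2 — Component impedances:
  Z1: Z = R = 18 Ω
  Z2: Z = jωL = j·220.5·0.00144 = 0 + j0.3176 Ω
  Z3: Z = jωL = j·220.5·0.0249 = 0 + j5.491 Ω
Step 3 — With the output port shorted to ground, the output series arm Z2 runs from the junction to ground; the shunt arm Z3 also runs from the junction to ground. They appear in parallel: Z3 || Z2 = 0 + j0.3002 Ω.
Step 4 — Series with input arm Z1: Z_in = Z1 + (Z3 || Z2) = 18 + j0.3002 Ω = 18∠1.0° Ω.
Step 5 — Power factor: PF = cos(φ) = Re(Z)/|Z| = 18/18.0025 = 0.9999.
Step 6 — Type: Im(Z) = 0.3002 ⇒ lagging (phase φ = 1.0°).

PF = 0.9999 (lagging, φ = 1.0°)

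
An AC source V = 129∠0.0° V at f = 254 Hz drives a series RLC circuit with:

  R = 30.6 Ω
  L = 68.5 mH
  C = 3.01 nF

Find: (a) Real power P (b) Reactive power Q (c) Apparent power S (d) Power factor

Step 1 — Angular frequency: ω = 2π·f = 2π·254 = 1596 rad/s.
Step 2 — Component impedances:
  R: Z = R = 30.6 Ω
  L: Z = jωL = j·1596·0.0685 = 0 + j109.3 Ω
  C: Z = 1/(jωC) = -j/(ω·C) = 0 - j2.082e+05 Ω
Step 3 — Series combination: Z_total = R + L + C = 30.6 - j2.081e+05 Ω = 2.081e+05∠-90.0° Ω.
Step 4 — Source phasor: V = 129∠0.0° V = 129 V.
Step 5 — Current: I = V / Z = 9.119e-08 + j0.00062 A = 0.00062∠90.0° A.
Step 6 — Complex power: S = V·I* = 1.176e-05 - j0.07998 VA.
Step 7 — Real power: P = Re(S) = 1.176e-05 W.
Step 8 — Reactive power: Q = Im(S) = -0.07998 VAR.
Step 9 — Apparent power: |S| = 0.07998 VA.
Step 10 — Power factor: PF = P/|S| = 0.0001471 (leading).

(a) P = 1.176e-05 W  (b) Q = -0.07998 VAR  (c) S = 0.07998 VA  (d) PF = 0.0001471 (leading)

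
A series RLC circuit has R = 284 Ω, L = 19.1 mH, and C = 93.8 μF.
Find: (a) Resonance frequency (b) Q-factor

Step 1 — Resonance condition Im(Z)=0 gives ω₀ = 1/√(LC).
Step 2 — ω₀ = 1/√(0.0191·9.38e-05) = 747.1 rad/s.
Step 3 — f₀ = ω₀/(2π) = 118.9 Hz.
Step 4 — Series Q: Q = ω₀L/R = 747.1·0.0191/284 = 0.05025.

(a) f₀ = 118.9 Hz  (b) Q = 0.05025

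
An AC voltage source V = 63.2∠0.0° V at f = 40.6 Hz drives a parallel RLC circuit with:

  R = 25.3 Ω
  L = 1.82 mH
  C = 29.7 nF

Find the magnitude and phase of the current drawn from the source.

Step 1 — Angular frequency: ω = 2π·f = 2π·40.6 = 255.1 rad/s.
Step 2 — Component impedances:
  R: Z = R = 25.3 Ω
  L: Z = jωL = j·255.1·0.00182 = 0 + j0.4643 Ω
  C: Z = 1/(jωC) = -j/(ω·C) = 0 - j1.32e+05 Ω
Step 3 — Parallel combination: 1/Z_total = 1/R + 1/L + 1/C; Z_total = 0.008517 + j0.4641 Ω = 0.4642∠88.9° Ω.
Step 4 — Source phasor: V = 63.2∠0.0° V = 63.2 V.
Step 5 — Ohm's law: I = V / Z_total = (63.2) / (0.008517 + j0.4641) = 2.498 - j136.1 A.
Step 6 — Convert to polar: |I| = 136.1 A, ∠I = -88.9°.

I = 136.1∠-88.9° A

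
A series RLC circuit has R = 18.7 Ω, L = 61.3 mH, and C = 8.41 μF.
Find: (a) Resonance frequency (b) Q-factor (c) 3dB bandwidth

Step 1 — Resonance: ω₀ = 1/√(LC) = 1/√(0.0613·8.41e-06) = 1393 rad/s.
Step 2 — f₀ = ω₀/(2π) = 221.7 Hz.
Step 3 — Series Q: Q = ω₀L/R = 1393·0.0613/18.7 = 4.566.
Step 4 — Bandwidth: Δω = ω₀/Q = 305.1 rad/s; BW = Δω/(2π) = 48.55 Hz.

(a) f₀ = 221.7 Hz  (b) Q = 4.566  (c) BW = 48.55 Hz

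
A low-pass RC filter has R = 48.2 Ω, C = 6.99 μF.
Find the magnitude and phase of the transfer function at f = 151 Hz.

Step 1 — Angular frequency: ω = 2π·151 = 948.8 rad/s.
Step 2 — Transfer function: H(jω) = 1/(1 + jωRC).
Step 3 — Denominator: 1 + jωRC = 1 + j·948.8·48.2·6.99e-06 = 1 + j0.3197.
Step 4 — H = 0.9073 - j0.29.
Step 5 — Magnitude: |H| = 0.9525 (-0.4 dB); phase: φ = -17.7°.

|H| = 0.9525 (-0.4 dB), φ = -17.7°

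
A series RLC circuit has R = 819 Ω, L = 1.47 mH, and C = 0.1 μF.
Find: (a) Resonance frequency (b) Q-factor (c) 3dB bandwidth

Step 1 — Resonance condition Im(Z)=0 gives ω₀ = 1/√(LC).
Step 2 — ω₀ = 1/√(0.00147·1e-07) = 8.248e+04 rad/s.
Step 3 — f₀ = ω₀/(2π) = 1.313e+04 Hz.
Step 4 — Series Q: Q = ω₀L/R = 8.248e+04·0.00147/819 = 0.148.
Step 5 — 3dB bandwidth: Δω = ω₀/Q = 5.571e+05 rad/s; BW = Δω/(2π) = 8.867e+04 Hz.

(a) f₀ = 1.313e+04 Hz  (b) Q = 0.148  (c) BW = 8.867e+04 Hz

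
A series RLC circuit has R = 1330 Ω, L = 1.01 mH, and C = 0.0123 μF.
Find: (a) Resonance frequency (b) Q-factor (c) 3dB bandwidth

Step 1 — Resonance: ω₀ = 1/√(LC) = 1/√(0.00101·1.23e-08) = 2.837e+05 rad/s.
Step 2 — f₀ = ω₀/(2π) = 4.516e+04 Hz.
Step 3 — Series Q: Q = ω₀L/R = 2.837e+05·0.00101/1330 = 0.2155.
Step 4 — Bandwidth: Δω = ω₀/Q = 1.317e+06 rad/s; BW = Δω/(2π) = 2.096e+05 Hz.

(a) f₀ = 4.516e+04 Hz  (b) Q = 0.2155  (c) BW = 2.096e+05 Hz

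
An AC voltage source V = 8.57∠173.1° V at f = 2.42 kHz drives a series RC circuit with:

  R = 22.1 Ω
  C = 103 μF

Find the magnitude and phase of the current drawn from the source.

Step 1 — Angular frequency: ω = 2π·f = 2π·2420 = 1.521e+04 rad/s.
Step 2 — Component impedances:
  R: Z = R = 22.1 Ω
  C: Z = 1/(jωC) = -j/(ω·C) = 0 - j0.6385 Ω
Step 3 — Series combination: Z_total = R + C = 22.1 - j0.6385 Ω = 22.11∠-1.7° Ω.
Step 4 — Source phasor: V = 8.57∠173.1° V = -8.508 + j1.03 V.
Step 5 — Ohm's law: I = V / Z_total = (-8.508 + j1.03) / (22.1 - j0.6385) = -0.386 + j0.03543 A.
Step 6 — Convert to polar: |I| = 0.3876 A, ∠I = 174.8°.

I = 0.3876∠174.8° A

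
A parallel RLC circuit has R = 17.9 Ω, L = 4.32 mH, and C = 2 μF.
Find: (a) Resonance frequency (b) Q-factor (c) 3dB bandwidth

Step 1 — Resonance: ω₀ = 1/√(LC) = 1/√(0.00432·2e-06) = 1.076e+04 rad/s.
Step 2 — f₀ = ω₀/(2π) = 1712 Hz.
Step 3 — Parallel Q: Q = R/(ω₀L) = 17.9/(1.076e+04·0.00432) = 0.3851.
Step 4 — Bandwidth: Δω = ω₀/Q = 2.793e+04 rad/s; BW = Δω/(2π) = 4446 Hz.

(a) f₀ = 1712 Hz  (b) Q = 0.3851  (c) BW = 4446 Hz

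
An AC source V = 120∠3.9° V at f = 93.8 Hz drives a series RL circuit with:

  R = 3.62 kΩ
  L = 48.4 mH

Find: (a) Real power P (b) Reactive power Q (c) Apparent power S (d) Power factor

Step 1 — Angular frequency: ω = 2π·f = 2π·93.8 = 589.4 rad/s.
Step 2 — Component impedances:
  R: Z = R = 3620 Ω
  L: Z = jωL = j·589.4·0.0484 = 0 + j28.53 Ω
Step 3 — Series combination: Z_total = R + L = 3620 + j28.53 Ω = 3620∠0.5° Ω.
Step 4 — Source phasor: V = 120∠3.9° V = 119.7 + j8.162 V.
Step 5 — Current: I = V / Z = 0.03309 + j0.001994 A = 0.03315∠3.4° A.
Step 6 — Complex power: S = V·I* = 3.978 + j0.03134 VA.
Step 7 — Real power: P = Re(S) = 3.978 W.
Step 8 — Reactive power: Q = Im(S) = 0.03134 VAR.
Step 9 — Apparent power: |S| = 3.978 VA.
Step 10 — Power factor: PF = P/|S| = 1 (lagging).

(a) P = 3.978 W  (b) Q = 0.03134 VAR  (c) S = 3.978 VA  (d) PF = 1 (lagging)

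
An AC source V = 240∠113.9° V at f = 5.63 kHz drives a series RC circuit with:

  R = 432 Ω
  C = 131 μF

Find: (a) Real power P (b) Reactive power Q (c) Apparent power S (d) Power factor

Step 1 — Angular frequency: ω = 2π·f = 2π·5630 = 3.537e+04 rad/s.
Step 2 — Component impedances:
  R: Z = R = 432 Ω
  C: Z = 1/(jωC) = -j/(ω·C) = 0 - j0.2158 Ω
Step 3 — Series combination: Z_total = R + C = 432 - j0.2158 Ω = 432∠-0.0° Ω.
Step 4 — Source phasor: V = 240∠113.9° V = -97.23 + j219.4 V.
Step 5 — Current: I = V / Z = -0.2253 + j0.5078 A = 0.5556∠113.9° A.
Step 6 — Complex power: S = V·I* = 133.3 - j0.0666 VA.
Step 7 — Real power: P = Re(S) = 133.3 W.
Step 8 — Reactive power: Q = Im(S) = -0.0666 VAR.
Step 9 — Apparent power: |S| = 133.3 VA.
Step 10 — Power factor: PF = P/|S| = 1 (leading).

(a) P = 133.3 W  (b) Q = -0.0666 VAR  (c) S = 133.3 VA  (d) PF = 1 (leading)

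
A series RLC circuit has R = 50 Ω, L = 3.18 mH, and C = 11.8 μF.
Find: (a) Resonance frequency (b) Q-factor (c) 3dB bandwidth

Step 1 — Resonance: ω₀ = 1/√(LC) = 1/√(0.00318·1.18e-05) = 5162 rad/s.
Step 2 — f₀ = ω₀/(2π) = 821.6 Hz.
Step 3 — Series Q: Q = ω₀L/R = 5162·0.00318/50 = 0.3283.
Step 4 — Bandwidth: Δω = ω₀/Q = 1.572e+04 rad/s; BW = Δω/(2π) = 2502 Hz.

(a) f₀ = 821.6 Hz  (b) Q = 0.3283  (c) BW = 2502 Hz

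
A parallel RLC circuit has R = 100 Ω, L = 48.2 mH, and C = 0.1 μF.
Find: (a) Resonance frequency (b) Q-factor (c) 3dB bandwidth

Step 1 — Resonance: ω₀ = 1/√(LC) = 1/√(0.0482·1e-07) = 1.44e+04 rad/s.
Step 2 — f₀ = ω₀/(2π) = 2292 Hz.
Step 3 — Parallel Q: Q = R/(ω₀L) = 100/(1.44e+04·0.0482) = 0.144.
Step 4 — Bandwidth: Δω = ω₀/Q = 1e+05 rad/s; BW = Δω/(2π) = 1.592e+04 Hz.

(a) f₀ = 2292 Hz  (b) Q = 0.144  (c) BW = 1.592e+04 Hz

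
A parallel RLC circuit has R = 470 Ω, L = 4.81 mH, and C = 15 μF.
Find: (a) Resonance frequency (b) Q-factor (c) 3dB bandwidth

Step 1 — Resonance: ω₀ = 1/√(LC) = 1/√(0.00481·1.5e-05) = 3723 rad/s.
Step 2 — f₀ = ω₀/(2π) = 592.5 Hz.
Step 3 — Parallel Q: Q = R/(ω₀L) = 470/(3723·0.00481) = 26.25.
Step 4 — Bandwidth: Δω = ω₀/Q = 141.8 rad/s; BW = Δω/(2π) = 22.58 Hz.

(a) f₀ = 592.5 Hz  (b) Q = 26.25  (c) BW = 22.58 Hz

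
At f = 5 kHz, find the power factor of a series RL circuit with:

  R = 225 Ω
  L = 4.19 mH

Step 1 — Angular frequency: ω = 2π·f = 2π·5000 = 3.142e+04 rad/s.
Step 2 — Component impedances:
  R: Z = R = 225 Ω
  L: Z = jωL = j·3.142e+04·0.00419 = 0 + j131.6 Ω
Step 3 — Series combination: Z_total = R + L = 225 + j131.6 Ω = 260.7∠30.3° Ω.
Step 4 — Power factor: PF = cos(φ) = Re(Z)/|Z| = 225/260.7 = 0.8631.
Step 5 — Type: Im(Z) = 131.6 ⇒ lagging (phase φ = 30.3°).

PF = 0.8631 (lagging, φ = 30.3°)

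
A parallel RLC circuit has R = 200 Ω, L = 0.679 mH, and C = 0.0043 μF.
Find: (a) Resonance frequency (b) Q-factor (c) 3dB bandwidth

Step 1 — Resonance: ω₀ = 1/√(LC) = 1/√(0.000679·4.3e-09) = 5.852e+05 rad/s.
Step 2 — f₀ = ω₀/(2π) = 9.314e+04 Hz.
Step 3 — Parallel Q: Q = R/(ω₀L) = 200/(5.852e+05·0.000679) = 0.5033.
Step 4 — Bandwidth: Δω = ω₀/Q = 1.163e+06 rad/s; BW = Δω/(2π) = 1.851e+05 Hz.

(a) f₀ = 9.314e+04 Hz  (b) Q = 0.5033  (c) BW = 1.851e+05 Hz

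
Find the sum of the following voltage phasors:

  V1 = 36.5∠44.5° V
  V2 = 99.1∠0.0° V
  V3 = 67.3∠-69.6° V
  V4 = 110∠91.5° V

Step 1 — Convert each phasor to rectangular form:
  V1 = 36.5·(cos(44.5°) + j·sin(44.5°)) = 26.03 + j25.58 V
  V2 = 99.1·(cos(0.0°) + j·sin(0.0°)) = 99.1 V
  V3 = 67.3·(cos(-69.6°) + j·sin(-69.6°)) = 23.46 - j63.08 V
  V4 = 110·(cos(91.5°) + j·sin(91.5°)) = -2.879 + j110 V
Step 2 — Sum components: V_total = 145.7 + j72.47 V.
Step 3 — Convert to polar: |V_total| = 162.7 V, ∠V_total = 26.4°.

V_total = 162.7∠26.4° V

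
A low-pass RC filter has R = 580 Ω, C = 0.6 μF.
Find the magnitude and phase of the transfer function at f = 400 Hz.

Step 1 — Angular frequency: ω = 2π·400 = 2513 rad/s.
Step 2 — Transfer function: H(jω) = 1/(1 + jωRC).
Step 3 — Denominator: 1 + jωRC = 1 + j·2513·580·6e-07 = 1 + j0.8746.
Step 4 — H = 0.5666 - j0.4955.
Step 5 — Magnitude: |H| = 0.7527 (-2.5 dB); phase: φ = -41.2°.

|H| = 0.7527 (-2.5 dB), φ = -41.2°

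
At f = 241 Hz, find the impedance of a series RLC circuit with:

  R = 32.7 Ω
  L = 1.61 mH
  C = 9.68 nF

Step 1 — Angular frequency: ω = 2π·f = 2π·241 = 1514 rad/s.
Step 2 — Component impedances:
  R: Z = R = 32.7 Ω
  L: Z = jωL = j·1514·0.00161 = 0 + j2.438 Ω
  C: Z = 1/(jωC) = -j/(ω·C) = 0 - j6.822e+04 Ω
Step 3 — Series combination: Z_total = R + L + C = 32.7 - j6.822e+04 Ω = 6.822e+04∠-90.0° Ω.

Z = 32.7 - j6.822e+04 Ω = 6.822e+04∠-90.0° Ω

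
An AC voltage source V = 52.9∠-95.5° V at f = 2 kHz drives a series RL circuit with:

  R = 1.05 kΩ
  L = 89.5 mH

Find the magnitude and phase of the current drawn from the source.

Step 1 — Angular frequency: ω = 2π·f = 2π·2000 = 1.257e+04 rad/s.
Step 2 — Component impedances:
  R: Z = R = 1050 Ω
  L: Z = jωL = j·1.257e+04·0.0895 = 0 + j1125 Ω
Step 3 — Series combination: Z_total = R + L = 1050 + j1125 Ω = 1539∠47.0° Ω.
Step 4 — Source phasor: V = 52.9∠-95.5° V = -5.07 - j52.66 V.
Step 5 — Ohm's law: I = V / Z_total = (-5.07 - j52.66) / (1050 + j1125) = -0.02726 - j0.02095 A.
Step 6 — Convert to polar: |I| = 0.03438 A, ∠I = -142.5°.

I = 0.03438∠-142.5° A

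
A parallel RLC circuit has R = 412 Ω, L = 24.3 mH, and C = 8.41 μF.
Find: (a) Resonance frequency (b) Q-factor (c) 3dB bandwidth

Step 1 — Resonance: ω₀ = 1/√(LC) = 1/√(0.0243·8.41e-06) = 2212 rad/s.
Step 2 — f₀ = ω₀/(2π) = 352.1 Hz.
Step 3 — Parallel Q: Q = R/(ω₀L) = 412/(2212·0.0243) = 7.665.
Step 4 — Bandwidth: Δω = ω₀/Q = 288.6 rad/s; BW = Δω/(2π) = 45.93 Hz.

(a) f₀ = 352.1 Hz  (b) Q = 7.665  (c) BW = 45.93 Hz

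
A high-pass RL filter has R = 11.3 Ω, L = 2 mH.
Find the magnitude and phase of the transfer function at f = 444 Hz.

Step 1 — Angular frequency: ω = 2π·444 = 2790 rad/s.
Step 2 — Transfer function: H(jω) = jωL/(R + jωL).
Step 3 — Numerator jωL = j·5.579; denominator R + jωL = 11.3 + j5.579.
Step 4 — H = 0.196 + j0.397.
Step 5 — Magnitude: |H| = 0.4427 (-7.1 dB); phase: φ = 63.7°.

|H| = 0.4427 (-7.1 dB), φ = 63.7°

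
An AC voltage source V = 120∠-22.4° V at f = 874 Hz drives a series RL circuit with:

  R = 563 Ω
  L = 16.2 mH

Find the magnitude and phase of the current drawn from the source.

Step 1 — Angular frequency: ω = 2π·f = 2π·874 = 5492 rad/s.
Step 2 — Component impedances:
  R: Z = R = 563 Ω
  L: Z = jωL = j·5492·0.0162 = 0 + j88.96 Ω
Step 3 — Series combination: Z_total = R + L = 563 + j88.96 Ω = 570∠9.0° Ω.
Step 4 — Source phasor: V = 120∠-22.4° V = 110.9 - j45.73 V.
Step 5 — Ohm's law: I = V / Z_total = (110.9 - j45.73) / (563 + j88.96) = 0.1797 - j0.1096 A.
Step 6 — Convert to polar: |I| = 0.2105 A, ∠I = -31.4°.

I = 0.2105∠-31.4° A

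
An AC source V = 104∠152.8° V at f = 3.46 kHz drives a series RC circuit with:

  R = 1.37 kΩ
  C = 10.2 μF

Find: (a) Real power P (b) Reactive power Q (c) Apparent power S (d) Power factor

Step 1 — Angular frequency: ω = 2π·f = 2π·3460 = 2.174e+04 rad/s.
Step 2 — Component impedances:
  R: Z = R = 1370 Ω
  C: Z = 1/(jωC) = -j/(ω·C) = 0 - j4.51 Ω
Step 3 — Series combination: Z_total = R + C = 1370 - j4.51 Ω = 1370∠-0.2° Ω.
Step 4 — Source phasor: V = 104∠152.8° V = -92.5 + j47.54 V.
Step 5 — Current: I = V / Z = -0.06763 + j0.03448 A = 0.07591∠153.0° A.
Step 6 — Complex power: S = V·I* = 7.895 - j0.02599 VA.
Step 7 — Real power: P = Re(S) = 7.895 W.
Step 8 — Reactive power: Q = Im(S) = -0.02599 VAR.
Step 9 — Apparent power: |S| = 7.895 VA.
Step 10 — Power factor: PF = P/|S| = 1 (leading).

(a) P = 7.895 W  (b) Q = -0.02599 VAR  (c) S = 7.895 VA  (d) PF = 1 (leading)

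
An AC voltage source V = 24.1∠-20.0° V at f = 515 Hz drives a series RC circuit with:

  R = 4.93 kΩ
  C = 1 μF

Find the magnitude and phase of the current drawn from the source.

Step 1 — Angular frequency: ω = 2π·f = 2π·515 = 3236 rad/s.
Step 2 — Component impedances:
  R: Z = R = 4930 Ω
  C: Z = 1/(jωC) = -j/(ω·C) = 0 - j309 Ω
Step 3 — Series combination: Z_total = R + C = 4930 - j309 Ω = 4940∠-3.6° Ω.
Step 4 — Source phasor: V = 24.1∠-20.0° V = 22.65 - j8.243 V.
Step 5 — Ohm's law: I = V / Z_total = (22.65 - j8.243) / (4930 - j309) = 0.00468 - j0.001379 A.
Step 6 — Convert to polar: |I| = 0.004879 A, ∠I = -16.4°.

I = 0.004879∠-16.4° A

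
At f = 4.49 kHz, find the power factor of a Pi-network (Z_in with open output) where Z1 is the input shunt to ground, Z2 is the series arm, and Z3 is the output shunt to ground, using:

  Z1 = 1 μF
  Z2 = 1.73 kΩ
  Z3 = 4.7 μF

Step 1 — Angular frequency: ω = 2π·f = 2π·4490 = 2.821e+04 rad/s.
Step 2 — Component impedances:
  Z1: Z = 1/(jωC) = -j/(ω·C) = 0 - j35.45 Ω
  Z2: Z = R = 1730 Ω
  Z3: Z = 1/(jωC) = -j/(ω·C) = 0 - j7.542 Ω
Step 3 — With open output, the series arm Z2 and the output shunt Z3 appear in series to ground: Z2 + Z3 = 1730 - j7.542 Ω.
Step 4 — Parallel with input shunt Z1: Z_in = Z1 || (Z2 + Z3) = 0.7258 - j35.43 Ω = 35.44∠-88.8° Ω.
Step 5 — Power factor: PF = cos(φ) = Re(Z)/|Z| = 0.7258/35.44 = 0.02048.
Step 6 — Type: Im(Z) = -35.43 ⇒ leading (phase φ = -88.8°).

PF = 0.02048 (leading, φ = -88.8°)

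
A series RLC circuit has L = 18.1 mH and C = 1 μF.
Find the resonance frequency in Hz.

Step 1 — Resonance condition Im(Z)=0 gives ω₀ = 1/√(LC).
Step 2 — ω₀ = 1/√(0.0181·1e-06) = 7433 rad/s.
Step 3 — f₀ = ω₀/(2π) = 1183 Hz.

f₀ = 1183 Hz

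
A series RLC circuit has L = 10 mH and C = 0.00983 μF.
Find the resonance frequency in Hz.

Step 1 — Resonance condition Im(Z)=0 gives ω₀ = 1/√(LC).
Step 2 — ω₀ = 1/√(0.01·9.83e-09) = 1.009e+05 rad/s.
Step 3 — f₀ = ω₀/(2π) = 1.605e+04 Hz.

f₀ = 1.605e+04 Hz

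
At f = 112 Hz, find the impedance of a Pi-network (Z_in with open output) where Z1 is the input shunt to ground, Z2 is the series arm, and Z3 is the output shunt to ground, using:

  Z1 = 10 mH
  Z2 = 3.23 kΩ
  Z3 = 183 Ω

Step 1 — Angular frequency: ω = 2π·f = 2π·112 = 703.7 rad/s.
Step 2 — Component impedances:
  Z1: Z = jωL = j·703.7·0.01 = 0 + j7.037 Ω
  Z2: Z = R = 3230 Ω
  Z3: Z = R = 183 Ω
Step 3 — With open output, the series arm Z2 and the output shunt Z3 appear in series to ground: Z2 + Z3 = 3413 Ω.
Step 4 — Parallel with input shunt Z1: Z_in = Z1 || (Z2 + Z3) = 0.01451 + j7.037 Ω = 7.037∠89.9° Ω.

Z = 0.01451 + j7.037 Ω = 7.037∠89.9° Ω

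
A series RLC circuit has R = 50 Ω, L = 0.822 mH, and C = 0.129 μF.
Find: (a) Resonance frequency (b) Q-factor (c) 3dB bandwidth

Step 1 — Resonance: ω₀ = 1/√(LC) = 1/√(0.000822·1.29e-07) = 9.711e+04 rad/s.
Step 2 — f₀ = ω₀/(2π) = 1.546e+04 Hz.
Step 3 — Series Q: Q = ω₀L/R = 9.711e+04·0.000822/50 = 1.597.
Step 4 — Bandwidth: Δω = ω₀/Q = 6.083e+04 rad/s; BW = Δω/(2π) = 9681 Hz.

(a) f₀ = 1.546e+04 Hz  (b) Q = 1.597  (c) BW = 9681 Hz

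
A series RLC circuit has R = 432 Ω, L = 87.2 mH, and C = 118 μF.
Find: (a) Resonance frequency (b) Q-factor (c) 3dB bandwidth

Step 1 — Resonance: ω₀ = 1/√(LC) = 1/√(0.0872·0.000118) = 311.7 rad/s.
Step 2 — f₀ = ω₀/(2π) = 49.62 Hz.
Step 3 — Series Q: Q = ω₀L/R = 311.7·0.0872/432 = 0.06293.
Step 4 — Bandwidth: Δω = ω₀/Q = 4954 rad/s; BW = Δω/(2π) = 788.5 Hz.

(a) f₀ = 49.62 Hz  (b) Q = 0.06293  (c) BW = 788.5 Hz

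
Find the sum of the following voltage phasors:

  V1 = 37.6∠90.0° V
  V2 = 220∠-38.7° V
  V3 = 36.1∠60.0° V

Step 1 — Convert each phasor to rectangular form:
  V1 = 37.6·(cos(90.0°) + j·sin(90.0°)) = 0 + j37.6 V
  V2 = 220·(cos(-38.7°) + j·sin(-38.7°)) = 171.7 - j137.6 V
  V3 = 36.1·(cos(60.0°) + j·sin(60.0°)) = 18.05 + j31.26 V
Step 2 — Sum components: V_total = 189.7 - j68.69 V.
Step 3 — Convert to polar: |V_total| = 201.8 V, ∠V_total = -19.9°.

V_total = 201.8∠-19.9° V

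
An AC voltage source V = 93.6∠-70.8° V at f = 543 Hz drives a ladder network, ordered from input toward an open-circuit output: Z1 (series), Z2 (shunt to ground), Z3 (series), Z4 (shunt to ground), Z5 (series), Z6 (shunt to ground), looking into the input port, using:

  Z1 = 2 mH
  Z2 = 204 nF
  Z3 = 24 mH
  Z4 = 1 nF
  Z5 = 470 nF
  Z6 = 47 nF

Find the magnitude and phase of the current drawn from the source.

Step 1 — Angular frequency: ω = 2π·f = 2π·543 = 3412 rad/s.
Step 2 — Component impedances:
  Z1: Z = jωL = j·3412·0.002 = 0 + j6.824 Ω
  Z2: Z = 1/(jωC) = -j/(ω·C) = 0 - j1437 Ω
  Z3: Z = jωL = j·3412·0.024 = 0 + j81.88 Ω
  Z4: Z = 1/(jωC) = -j/(ω·C) = 0 - j2.931e+05 Ω
  Z5: Z = 1/(jωC) = -j/(ω·C) = 0 - j623.6 Ω
  Z6: Z = 1/(jωC) = -j/(ω·C) = 0 - j6236 Ω
Step 3 — Ladder network (open output): work backward from the far end, alternating series and parallel combinations. Z_in = 0 - j1174 Ω = 1174∠-90.0° Ω.
Step 4 — Source phasor: V = 93.6∠-70.8° V = 30.78 - j88.39 V.
Step 5 — Ohm's law: I = V / Z_total = (30.78 - j88.39) / (0 - j1174) = 0.07531 + j0.02622 A.
Step 6 — Convert to polar: |I| = 0.07974 A, ∠I = 19.2°.

I = 0.07974∠19.2° A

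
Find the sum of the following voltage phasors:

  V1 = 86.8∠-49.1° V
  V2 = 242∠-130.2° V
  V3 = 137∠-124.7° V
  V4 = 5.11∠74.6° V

Step 1 — Convert each phasor to rectangular form:
  V1 = 86.8·(cos(-49.1°) + j·sin(-49.1°)) = 56.83 - j65.61 V
  V2 = 242·(cos(-130.2°) + j·sin(-130.2°)) = -156.2 - j184.8 V
  V3 = 137·(cos(-124.7°) + j·sin(-124.7°)) = -77.99 - j112.6 V
  V4 = 5.11·(cos(74.6°) + j·sin(74.6°)) = 1.357 + j4.927 V
Step 2 — Sum components: V_total = -176 - j358.2 V.
Step 3 — Convert to polar: |V_total| = 399.1 V, ∠V_total = -116.2°.

V_total = 399.1∠-116.2° V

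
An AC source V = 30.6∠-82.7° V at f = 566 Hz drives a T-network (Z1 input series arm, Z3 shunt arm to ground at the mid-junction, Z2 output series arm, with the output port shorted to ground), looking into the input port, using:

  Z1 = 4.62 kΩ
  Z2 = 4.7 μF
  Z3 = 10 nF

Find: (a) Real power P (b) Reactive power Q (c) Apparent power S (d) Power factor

Step 1 — Angular frequency: ω = 2π·f = 2π·566 = 3556 rad/s.
Step 2 — Component impedances:
  Z1: Z = R = 4620 Ω
  Z2: Z = 1/(jωC) = -j/(ω·C) = 0 - j59.83 Ω
  Z3: Z = 1/(jωC) = -j/(ω·C) = 0 - j2.812e+04 Ω
Step 3 — With the output port shorted to ground, the output series arm Z2 runs from the junction to ground; the shunt arm Z3 also runs from the junction to ground. They appear in parallel: Z3 || Z2 = 0 - j59.7 Ω.
Step 4 — Series with input arm Z1: Z_in = Z1 + (Z3 || Z2) = 4620 - j59.7 Ω = 4620∠-0.7° Ω.
Step 5 — Source phasor: V = 30.6∠-82.7° V = 3.888 - j30.35 V.
Step 6 — Current: I = V / Z = 0.0009263 - j0.006558 A = 0.006623∠-82.0° A.
Step 7 — Complex power: S = V·I* = 0.2026 - j0.002619 VA.
Step 8 — Real power: P = Re(S) = 0.2026 W.
Step 9 — Reactive power: Q = Im(S) = -0.002619 VAR.
Step 10 — Apparent power: |S| = 0.2027 VA.
Step 11 — Power factor: PF = P/|S| = 0.9999 (leading).

(a) P = 0.2026 W  (b) Q = -0.002619 VAR  (c) S = 0.2027 VA  (d) PF = 0.9999 (leading)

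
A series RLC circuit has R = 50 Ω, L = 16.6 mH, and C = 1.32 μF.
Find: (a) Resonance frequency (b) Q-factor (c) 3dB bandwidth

Step 1 — Resonance condition Im(Z)=0 gives ω₀ = 1/√(LC).
Step 2 — ω₀ = 1/√(0.0166·1.32e-06) = 6756 rad/s.
Step 3 — f₀ = ω₀/(2π) = 1075 Hz.
Step 4 — Series Q: Q = ω₀L/R = 6756·0.0166/50 = 2.243.
Step 5 — 3dB bandwidth: Δω = ω₀/Q = 3012 rad/s; BW = Δω/(2π) = 479.4 Hz.

(a) f₀ = 1075 Hz  (b) Q = 2.243  (c) BW = 479.4 Hz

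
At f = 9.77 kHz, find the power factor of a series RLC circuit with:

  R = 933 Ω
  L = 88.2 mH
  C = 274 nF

Step 1 — Angular frequency: ω = 2π·f = 2π·9770 = 6.139e+04 rad/s.
Step 2 — Component impedances:
  R: Z = R = 933 Ω
  L: Z = jωL = j·6.139e+04·0.0882 = 0 + j5414 Ω
  C: Z = 1/(jωC) = -j/(ω·C) = 0 - j59.45 Ω
Step 3 — Series combination: Z_total = R + L + C = 933 + j5355 Ω = 5436∠80.1° Ω.
Step 4 — Power factor: PF = cos(φ) = Re(Z)/|Z| = 933/5436 = 0.1716.
Step 5 — Type: Im(Z) = 5355 ⇒ lagging (phase φ = 80.1°).

PF = 0.1716 (lagging, φ = 80.1°)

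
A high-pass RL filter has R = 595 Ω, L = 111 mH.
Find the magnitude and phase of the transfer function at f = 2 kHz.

Step 1 — Angular frequency: ω = 2π·2000 = 1.257e+04 rad/s.
Step 2 — Transfer function: H(jω) = jωL/(R + jωL).
Step 3 — Numerator jωL = j·1395; denominator R + jωL = 595 + j1395.
Step 4 — H = 0.8461 + j0.3609.
Step 5 — Magnitude: |H| = 0.9198 (-0.7 dB); phase: φ = 23.1°.

|H| = 0.9198 (-0.7 dB), φ = 23.1°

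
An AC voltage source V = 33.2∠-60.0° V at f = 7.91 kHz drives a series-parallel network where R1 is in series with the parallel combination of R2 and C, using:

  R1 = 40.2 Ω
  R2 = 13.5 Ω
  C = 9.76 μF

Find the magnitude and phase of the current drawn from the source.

Step 1 — Angular frequency: ω = 2π·f = 2π·7910 = 4.97e+04 rad/s.
Step 2 — Component impedances:
  R1: Z = R = 40.2 Ω
  R2: Z = R = 13.5 Ω
  C: Z = 1/(jωC) = -j/(ω·C) = 0 - j2.062 Ω
Step 3 — Parallel branch: R2 || C = 1/(1/R2 + 1/C) = 0.3076 - j2.015 Ω.
Step 4 — Series with R1: Z_total = R1 + (R2 || C) = 40.51 - j2.015 Ω = 40.56∠-2.8° Ω.
Step 5 — Source phasor: V = 33.2∠-60.0° V = 16.6 - j28.75 V.
Step 6 — Ohm's law: I = V / Z_total = (16.6 - j28.75) / (40.51 - j2.015) = 0.444 - j0.6877 A.
Step 7 — Convert to polar: |I| = 0.8186 A, ∠I = -57.2°.

I = 0.8186∠-57.2° A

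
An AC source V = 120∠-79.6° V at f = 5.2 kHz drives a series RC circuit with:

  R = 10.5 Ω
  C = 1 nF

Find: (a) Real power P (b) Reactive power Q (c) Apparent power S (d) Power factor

Step 1 — Angular frequency: ω = 2π·f = 2π·5200 = 3.267e+04 rad/s.
Step 2 — Component impedances:
  R: Z = R = 10.5 Ω
  C: Z = 1/(jωC) = -j/(ω·C) = 0 - j3.061e+04 Ω
Step 3 — Series combination: Z_total = R + C = 10.5 - j3.061e+04 Ω = 3.061e+04∠-90.0° Ω.
Step 4 — Source phasor: V = 120∠-79.6° V = 21.66 - j118 V.
Step 5 — Current: I = V / Z = 0.003857 + j0.0007064 A = 0.003921∠10.4° A.
Step 6 — Complex power: S = V·I* = 0.0001614 - j0.4705 VA.
Step 7 — Real power: P = Re(S) = 0.0001614 W.
Step 8 — Reactive power: Q = Im(S) = -0.4705 VAR.
Step 9 — Apparent power: |S| = 0.4705 VA.
Step 10 — Power factor: PF = P/|S| = 0.0003431 (leading).

(a) P = 0.0001614 W  (b) Q = -0.4705 VAR  (c) S = 0.4705 VA  (d) PF = 0.0003431 (leading)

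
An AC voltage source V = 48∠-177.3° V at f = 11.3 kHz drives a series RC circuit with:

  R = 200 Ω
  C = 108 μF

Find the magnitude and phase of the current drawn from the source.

Step 1 — Angular frequency: ω = 2π·f = 2π·1.13e+04 = 7.1e+04 rad/s.
Step 2 — Component impedances:
  R: Z = R = 200 Ω
  C: Z = 1/(jωC) = -j/(ω·C) = 0 - j0.1304 Ω
Step 3 — Series combination: Z_total = R + C = 200 - j0.1304 Ω = 200∠-0.0° Ω.
Step 4 — Source phasor: V = 48∠-177.3° V = -47.95 - j2.261 V.
Step 5 — Ohm's law: I = V / Z_total = (-47.95 - j2.261) / (200 - j0.1304) = -0.2397 - j0.01146 A.
Step 6 — Convert to polar: |I| = 0.24 A, ∠I = -177.3°.

I = 0.24∠-177.3° A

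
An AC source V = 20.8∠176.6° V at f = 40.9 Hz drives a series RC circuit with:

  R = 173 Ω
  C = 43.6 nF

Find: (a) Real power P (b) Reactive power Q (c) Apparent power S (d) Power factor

Step 1 — Angular frequency: ω = 2π·f = 2π·40.9 = 257 rad/s.
Step 2 — Component impedances:
  R: Z = R = 173 Ω
  C: Z = 1/(jωC) = -j/(ω·C) = 0 - j8.925e+04 Ω
Step 3 — Series combination: Z_total = R + C = 173 - j8.925e+04 Ω = 8.925e+04∠-89.9° Ω.
Step 4 — Source phasor: V = 20.8∠176.6° V = -20.76 + j1.234 V.
Step 5 — Current: I = V / Z = -1.427e-05 - j0.0002326 A = 0.0002331∠-93.5° A.
Step 6 — Complex power: S = V·I* = 9.396e-06 - j0.004847 VA.
Step 7 — Real power: P = Re(S) = 9.396e-06 W.
Step 8 — Reactive power: Q = Im(S) = -0.004847 VAR.
Step 9 — Apparent power: |S| = 0.004847 VA.
Step 10 — Power factor: PF = P/|S| = 0.001938 (leading).

(a) P = 9.396e-06 W  (b) Q = -0.004847 VAR  (c) S = 0.004847 VA  (d) PF = 0.001938 (leading)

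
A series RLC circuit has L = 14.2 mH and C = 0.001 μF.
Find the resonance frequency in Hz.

Step 1 — Resonance condition Im(Z)=0 gives ω₀ = 1/√(LC).
Step 2 — ω₀ = 1/√(0.0142·1e-09) = 2.654e+05 rad/s.
Step 3 — f₀ = ω₀/(2π) = 4.224e+04 Hz.

f₀ = 4.224e+04 Hz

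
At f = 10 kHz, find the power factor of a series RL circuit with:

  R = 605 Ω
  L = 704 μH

Step 1 — Angular frequency: ω = 2π·f = 2π·1e+04 = 6.283e+04 rad/s.
Step 2 — Component impedances:
  R: Z = R = 605 Ω
  L: Z = jωL = j·6.283e+04·0.000704 = 0 + j44.23 Ω
Step 3 — Series combination: Z_total = R + L = 605 + j44.23 Ω = 606.6∠4.2° Ω.
Step 4 — Power factor: PF = cos(φ) = Re(Z)/|Z| = 605/606.61 = 0.9973.
Step 5 — Type: Im(Z) = 44.23 ⇒ lagging (phase φ = 4.2°).

PF = 0.9973 (lagging, φ = 4.2°)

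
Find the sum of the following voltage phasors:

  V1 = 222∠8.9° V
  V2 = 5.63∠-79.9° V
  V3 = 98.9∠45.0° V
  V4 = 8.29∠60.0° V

Step 1 — Convert each phasor to rectangular form:
  V1 = 222·(cos(8.9°) + j·sin(8.9°)) = 219.3 + j34.35 V
  V2 = 5.63·(cos(-79.9°) + j·sin(-79.9°)) = 0.9873 - j5.543 V
  V3 = 98.9·(cos(45.0°) + j·sin(45.0°)) = 69.93 + j69.93 V
  V4 = 8.29·(cos(60.0°) + j·sin(60.0°)) = 4.145 + j7.179 V
Step 2 — Sum components: V_total = 294.4 + j105.9 V.
Step 3 — Convert to polar: |V_total| = 312.9 V, ∠V_total = 19.8°.

V_total = 312.9∠19.8° V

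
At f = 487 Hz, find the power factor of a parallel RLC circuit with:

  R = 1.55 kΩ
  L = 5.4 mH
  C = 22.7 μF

Step 1 — Angular frequency: ω = 2π·f = 2π·487 = 3060 rad/s.
Step 2 — Component impedances:
  R: Z = R = 1550 Ω
  L: Z = jωL = j·3060·0.0054 = 0 + j16.52 Ω
  C: Z = 1/(jωC) = -j/(ω·C) = 0 - j14.4 Ω
Step 3 — Parallel combination: 1/Z_total = 1/R + 1/L + 1/C; Z_total = 8.03 - j111.3 Ω = 111.6∠-85.9° Ω.
Step 4 — Power factor: PF = cos(φ) = Re(Z)/|Z| = 8.0301/111.56 = 0.07198.
Step 5 — Type: Im(Z) = -111.3 ⇒ leading (phase φ = -85.9°).

PF = 0.07198 (leading, φ = -85.9°)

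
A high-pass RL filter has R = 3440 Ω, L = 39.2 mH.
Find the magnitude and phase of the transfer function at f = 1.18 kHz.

Step 1 — Angular frequency: ω = 2π·1180 = 7414 rad/s.
Step 2 — Transfer function: H(jω) = jωL/(R + jωL).
Step 3 — Numerator jωL = j·290.6; denominator R + jωL = 3440 + j290.6.
Step 4 — H = 0.007087 + j0.08389.
Step 5 — Magnitude: |H| = 0.08419 (-21.5 dB); phase: φ = 85.2°.

|H| = 0.08419 (-21.5 dB), φ = 85.2°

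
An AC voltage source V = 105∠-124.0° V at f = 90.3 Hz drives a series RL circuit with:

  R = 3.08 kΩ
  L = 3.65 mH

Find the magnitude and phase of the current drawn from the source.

Step 1 — Angular frequency: ω = 2π·f = 2π·90.3 = 567.4 rad/s.
Step 2 — Component impedances:
  R: Z = R = 3080 Ω
  L: Z = jωL = j·567.4·0.00365 = 0 + j2.071 Ω
Step 3 — Series combination: Z_total = R + L = 3080 + j2.071 Ω = 3080∠0.0° Ω.
Step 4 — Source phasor: V = 105∠-124.0° V = -58.72 - j87.05 V.
Step 5 — Ohm's law: I = V / Z_total = (-58.72 - j87.05) / (3080 + j2.071) = -0.01908 - j0.02825 A.
Step 6 — Convert to polar: |I| = 0.03409 A, ∠I = -124.0°.

I = 0.03409∠-124.0° A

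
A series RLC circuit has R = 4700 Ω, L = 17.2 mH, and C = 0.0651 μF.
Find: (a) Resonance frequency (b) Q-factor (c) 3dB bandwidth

Step 1 — Resonance condition Im(Z)=0 gives ω₀ = 1/√(LC).
Step 2 — ω₀ = 1/√(0.0172·6.51e-08) = 2.988e+04 rad/s.
Step 3 — f₀ = ω₀/(2π) = 4756 Hz.
Step 4 — Series Q: Q = ω₀L/R = 2.988e+04·0.0172/4700 = 0.1094.
Step 5 — 3dB bandwidth: Δω = ω₀/Q = 2.733e+05 rad/s; BW = Δω/(2π) = 4.349e+04 Hz.

(a) f₀ = 4756 Hz  (b) Q = 0.1094  (c) BW = 4.349e+04 Hz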